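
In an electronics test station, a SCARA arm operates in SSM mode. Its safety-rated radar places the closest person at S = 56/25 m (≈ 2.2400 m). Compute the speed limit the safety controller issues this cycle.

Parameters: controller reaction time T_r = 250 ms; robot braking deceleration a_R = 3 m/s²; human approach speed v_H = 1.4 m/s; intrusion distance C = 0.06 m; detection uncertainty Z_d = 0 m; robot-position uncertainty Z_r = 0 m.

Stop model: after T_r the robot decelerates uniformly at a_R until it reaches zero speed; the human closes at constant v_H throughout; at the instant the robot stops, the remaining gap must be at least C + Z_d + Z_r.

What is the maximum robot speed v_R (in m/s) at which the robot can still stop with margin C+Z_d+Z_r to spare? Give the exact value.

at the boundary: (1/6)·v² + (43/60)·v + (-183/100) = 0
  disc = (43/60)² − 4·(1/6)·(-183/100) = 6241/3600 ; √disc = 79/60
  v_R = (−(43/60) + 79/60) / (2·(1/6)) = 9/5 m/s
check:
T_s = v_R/a_R = (9/5)/3 = 0.6000 s
robot in T_r: 1.8000·0.2500 = 0.4500 m
braking distance = 1.8000²/(2·3.0000) = 0.5400 m
person approaches 1.4000·(0.2500+0.6000) = 1.1900 m
margins: 0.0600+0.0000+0.0000 = 0.0600 m
sum ≈ 0.4500+0.5400+1.1900+0.0600 ≈ 2.2400 m = S ✓

v_R_max = 9/5 m/s = 1.8000 m/s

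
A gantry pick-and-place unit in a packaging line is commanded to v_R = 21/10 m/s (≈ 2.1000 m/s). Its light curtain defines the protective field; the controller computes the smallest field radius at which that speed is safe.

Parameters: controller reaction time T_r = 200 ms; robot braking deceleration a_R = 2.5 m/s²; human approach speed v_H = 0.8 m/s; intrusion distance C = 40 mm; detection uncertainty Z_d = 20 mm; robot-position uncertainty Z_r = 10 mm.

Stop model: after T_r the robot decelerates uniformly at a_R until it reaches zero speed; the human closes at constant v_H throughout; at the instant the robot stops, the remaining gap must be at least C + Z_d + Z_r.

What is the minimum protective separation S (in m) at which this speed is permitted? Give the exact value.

braking lasts T_s = (21/10)/(5/2) = 0.8400 s
robot covers v_R·T_r = 2.1000·0.2000 = 0.4200 m before braking
braking distance = 2.1000²/(2·2.5000) = 0.8820 m
person approaches 0.8000·(0.2000+0.8400) = 0.8320 m
residual clearance needed = 0.0400+0.0200+0.0100 = 0.0700 m
S_min ≈ 0.4200+0.8820+0.8320+0.0700  ⇒  S_min = 551/250 m

S_min = 551/250 m = 2.2040 m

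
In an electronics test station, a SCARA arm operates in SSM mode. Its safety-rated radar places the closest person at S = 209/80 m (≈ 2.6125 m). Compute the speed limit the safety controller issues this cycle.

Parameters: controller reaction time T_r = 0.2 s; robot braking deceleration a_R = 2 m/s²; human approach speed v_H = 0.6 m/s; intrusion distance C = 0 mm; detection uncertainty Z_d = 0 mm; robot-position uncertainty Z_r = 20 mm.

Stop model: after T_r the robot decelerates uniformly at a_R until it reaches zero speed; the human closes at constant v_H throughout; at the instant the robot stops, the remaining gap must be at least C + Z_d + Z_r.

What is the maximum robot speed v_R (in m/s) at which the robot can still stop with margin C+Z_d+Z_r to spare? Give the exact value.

v_R_max = 23/10 m/s = 2.3000 m/s

at the boundary: (1/4)·v² + (1/2)·v + (-989/400) = 0
  disc = (1/2)² − 4·(1/4)·(-989/400) = 1089/400 ; √disc = 33/20
  v_R = (−(1/2) + 33/20) / (2·(1/4)) = 23/10 m/s
check:
braking lasts T_s = (23/10)/2 = 1.1500 s
robot in T_r: 2.3000·0.2000 = 0.4600 m
robot under decel: 2.3000²/(2·2.0000) = 1.3225 m
human over T_r+T_s: 0.6000·(0.2000+1.1500) = 0.8100 m
C+Z_d+Z_r = 0.0000+0.0000+0.0200 = 0.0200 m
sum ≈ 0.4600+1.3225+0.8100+0.0200 ≈ 2.6125 m = S ✓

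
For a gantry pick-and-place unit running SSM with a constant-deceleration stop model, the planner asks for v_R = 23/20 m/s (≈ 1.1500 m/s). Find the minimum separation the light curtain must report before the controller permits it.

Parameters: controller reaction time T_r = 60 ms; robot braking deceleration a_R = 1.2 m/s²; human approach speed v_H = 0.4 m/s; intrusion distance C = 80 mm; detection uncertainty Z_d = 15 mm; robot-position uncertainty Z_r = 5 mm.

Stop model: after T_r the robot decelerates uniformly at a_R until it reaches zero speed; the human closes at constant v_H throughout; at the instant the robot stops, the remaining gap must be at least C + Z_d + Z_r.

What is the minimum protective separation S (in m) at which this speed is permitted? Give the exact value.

S_min = 9019/8000 m = 1.1274 m

T_s = v_R/a_R = (23/20)/(6/5) = 0.9583 s
robot in T_r: 1.1500·0.0600 = 0.0690 m
robot covers 1.1500·0.9583 − ½·1.2000·0.9583² = 0.5510 m while stopping
person approaches 0.4000·(0.0600+0.9583) = 0.4073 m
residual clearance needed = 0.0800+0.0150+0.0050 = 0.1000 m
S_min ≈ 0.0690+0.5510+0.4073+0.1000  ⇒  S_min = 9019/8000 m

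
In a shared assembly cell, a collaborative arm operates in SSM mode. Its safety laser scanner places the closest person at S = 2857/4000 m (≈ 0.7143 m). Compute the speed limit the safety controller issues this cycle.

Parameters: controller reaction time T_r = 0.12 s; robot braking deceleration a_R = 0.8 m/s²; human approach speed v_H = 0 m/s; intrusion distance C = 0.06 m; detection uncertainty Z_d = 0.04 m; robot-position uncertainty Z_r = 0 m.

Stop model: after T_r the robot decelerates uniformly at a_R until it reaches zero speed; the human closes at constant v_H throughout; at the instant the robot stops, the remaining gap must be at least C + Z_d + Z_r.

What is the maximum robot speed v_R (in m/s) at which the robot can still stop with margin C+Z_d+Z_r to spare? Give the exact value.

v_R_max = 9/10 m/s = 0.9000 m/s

quadratic (5/8)·v² + (3/25)·v + (-2457/4000) = 0
  disc = (3/25)² − 4·(5/8)·(-2457/4000) = 62001/40000 ; √disc = 249/200
  v_R = (−(3/25) + 249/200) / (2·(5/8)) = 9/10 m/s
check:
stop time T_s = (9/10)/(4/5) = 1.1250 s
robot covers v_R·T_r = 0.9000·0.1200 = 0.1080 m before braking
robot covers 0.9000·1.1250 − ½·0.8000·1.1250² = 0.5062 m while stopping
human closes 0.0000·1.2450 = 0.0000 m
residual clearance needed = 0.0600+0.0400+0.0000 = 0.1000 m
sum ≈ 0.1080+0.5062+0.0000+0.1000 ≈ 0.7143 m = S ✓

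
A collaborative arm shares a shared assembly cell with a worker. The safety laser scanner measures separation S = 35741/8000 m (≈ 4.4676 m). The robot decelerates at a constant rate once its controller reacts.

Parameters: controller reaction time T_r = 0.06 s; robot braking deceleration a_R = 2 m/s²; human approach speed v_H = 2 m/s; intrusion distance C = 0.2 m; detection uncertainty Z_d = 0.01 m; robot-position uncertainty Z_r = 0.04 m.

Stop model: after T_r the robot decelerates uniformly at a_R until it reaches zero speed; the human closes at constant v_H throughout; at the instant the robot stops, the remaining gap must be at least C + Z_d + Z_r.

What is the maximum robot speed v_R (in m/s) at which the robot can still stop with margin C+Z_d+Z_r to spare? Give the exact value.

at the boundary: (1/4)·v² + (53/50)·v + (-32781/8000) = 0
  disc = (53/50)² − 4·(1/4)·(-32781/8000) = 208849/40000 ; √disc = 457/200
  v_R = (−(53/50) + 457/200) / (2·(1/4)) = 49/20 m/s
check:
stop time T_s = (49/20)/2 = 1.2250 s
reaction-phase robot travel = 2.4500·0.0600 = 0.1470 m
braking distance = 2.4500²/(2·2.0000) = 1.5006 m
human over T_r+T_s: 2.0000·(0.0600+1.2250) = 2.5700 m
C+Z_d+Z_r = 0.2000+0.0100+0.0400 = 0.2500 m
sum ≈ 0.1470+1.5006+2.5700+0.2500 ≈ 4.4676 m = S ✓

v_R_max = 49/20 m/s = 2.4500 m/s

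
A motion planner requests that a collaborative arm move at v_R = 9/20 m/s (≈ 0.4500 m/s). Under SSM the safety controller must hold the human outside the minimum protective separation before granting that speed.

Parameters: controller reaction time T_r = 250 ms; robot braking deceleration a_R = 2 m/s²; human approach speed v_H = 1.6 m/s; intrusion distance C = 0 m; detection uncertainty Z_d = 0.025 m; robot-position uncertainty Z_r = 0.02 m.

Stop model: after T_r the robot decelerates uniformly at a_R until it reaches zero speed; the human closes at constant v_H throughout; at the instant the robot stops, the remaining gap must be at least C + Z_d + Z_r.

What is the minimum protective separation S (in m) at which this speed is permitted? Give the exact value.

T_s = v_R/a_R = (9/20)/2 = 0.2250 s
reaction-phase robot travel = 0.4500·0.2500 = 0.1125 m
robot covers 0.4500·0.2250 − ½·2.0000·0.2250² = 0.0506 m while stopping
human closes 1.6000·0.4750 = 0.7600 m
margins: 0.0000+0.0250+0.0200 = 0.0450 m
S_min ≈ 0.1125+0.0506+0.7600+0.0450  ⇒  S_min = 1549/1600 m

S_min = 1549/1600 m = 0.9681 m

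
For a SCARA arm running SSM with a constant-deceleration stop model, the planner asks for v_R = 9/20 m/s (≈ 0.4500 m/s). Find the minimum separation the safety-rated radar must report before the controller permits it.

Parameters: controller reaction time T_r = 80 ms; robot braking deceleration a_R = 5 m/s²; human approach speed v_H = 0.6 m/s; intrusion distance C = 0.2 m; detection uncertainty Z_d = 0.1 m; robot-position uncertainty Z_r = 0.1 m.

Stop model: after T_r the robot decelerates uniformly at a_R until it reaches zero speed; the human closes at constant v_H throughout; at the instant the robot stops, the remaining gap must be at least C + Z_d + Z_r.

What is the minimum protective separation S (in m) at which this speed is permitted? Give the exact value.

S_min = 2233/4000 m = 0.5583 m

T_s = v_R/a_R = (9/20)/5 = 0.0900 s
reaction-phase robot travel = 0.4500·0.0800 = 0.0360 m
robot covers 0.4500·0.0900 − ½·5.0000·0.0900² = 0.0203 m while stopping
human closes 0.6000·0.1700 = 0.1020 m
margins: 0.2000+0.1000+0.1000 = 0.4000 m
S_min ≈ 0.0360+0.0203+0.1020+0.4000  ⇒  S_min = 2233/4000 m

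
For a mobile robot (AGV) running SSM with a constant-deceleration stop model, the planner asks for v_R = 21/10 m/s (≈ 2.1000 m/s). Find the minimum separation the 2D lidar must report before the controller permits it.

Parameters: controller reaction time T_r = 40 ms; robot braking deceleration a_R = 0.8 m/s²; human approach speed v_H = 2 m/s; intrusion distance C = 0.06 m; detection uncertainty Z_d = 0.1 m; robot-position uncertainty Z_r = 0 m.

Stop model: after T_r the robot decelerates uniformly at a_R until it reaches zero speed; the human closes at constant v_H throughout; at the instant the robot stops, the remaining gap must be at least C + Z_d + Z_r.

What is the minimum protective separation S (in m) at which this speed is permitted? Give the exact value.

braking lasts T_s = (21/10)/(4/5) = 2.6250 s
robot covers v_R·T_r = 2.1000·0.0400 = 0.0840 m before braking
robot covers 2.1000·2.6250 − ½·0.8000·2.6250² = 2.7563 m while stopping
human over T_r+T_s: 2.0000·(0.0400+2.6250) = 5.3300 m
C+Z_d+Z_r = 0.0600+0.1000+0.0000 = 0.1600 m
S_min ≈ 0.0840+2.7563+5.3300+0.1600  ⇒  S_min = 33321/4000 m

S_min = 33321/4000 m = 8.3302 m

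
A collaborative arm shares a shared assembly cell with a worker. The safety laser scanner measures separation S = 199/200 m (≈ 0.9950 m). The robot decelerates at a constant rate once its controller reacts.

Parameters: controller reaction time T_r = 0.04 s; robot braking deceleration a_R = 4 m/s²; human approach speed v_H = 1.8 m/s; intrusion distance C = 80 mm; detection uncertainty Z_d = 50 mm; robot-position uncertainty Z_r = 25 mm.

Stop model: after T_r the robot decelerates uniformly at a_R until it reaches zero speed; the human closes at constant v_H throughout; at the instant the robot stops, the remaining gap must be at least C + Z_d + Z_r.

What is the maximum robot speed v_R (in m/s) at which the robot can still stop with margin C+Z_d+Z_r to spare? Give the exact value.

at the boundary: (1/8)·v² + (49/100)·v + (-96/125) = 0
  disc = (49/100)² − 4·(1/8)·(-96/125) = 6241/10000 ; √disc = 79/100
  v_R = (−(49/100) + 79/100) / (2·(1/8)) = 6/5 m/s
check:
stop time T_s = (6/5)/4 = 0.3000 s
robot in T_r: 1.2000·0.0400 = 0.0480 m
robot under decel: 1.2000²/(2·4.0000) = 0.1800 m
person approaches 1.8000·(0.0400+0.3000) = 0.6120 m
margins: 0.0800+0.0500+0.0250 = 0.1550 m
sum ≈ 0.0480+0.1800+0.6120+0.1550 ≈ 0.9950 m = S ✓

v_R_max = 6/5 m/s = 1.2000 m/s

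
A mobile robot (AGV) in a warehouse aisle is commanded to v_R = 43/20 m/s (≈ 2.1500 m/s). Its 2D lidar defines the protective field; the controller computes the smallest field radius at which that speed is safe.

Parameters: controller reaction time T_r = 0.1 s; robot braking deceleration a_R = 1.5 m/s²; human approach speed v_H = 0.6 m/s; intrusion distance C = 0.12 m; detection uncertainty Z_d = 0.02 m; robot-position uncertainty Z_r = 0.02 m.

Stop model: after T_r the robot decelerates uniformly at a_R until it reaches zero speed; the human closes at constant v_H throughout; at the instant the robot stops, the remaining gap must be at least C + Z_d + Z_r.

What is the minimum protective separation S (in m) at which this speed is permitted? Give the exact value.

S_min = 3403/1200 m = 2.8358 m

braking lasts T_s = (43/20)/(3/2) = 1.4333 s
robot in T_r: 2.1500·0.1000 = 0.2150 m
robot covers 2.1500·1.4333 − ½·1.5000·1.4333² = 1.5408 m while stopping
human closes 0.6000·1.5333 = 0.9200 m
C+Z_d+Z_r = 0.1200+0.0200+0.0200 = 0.1600 m
S_min ≈ 0.2150+1.5408+0.9200+0.1600  ⇒  S_min = 3403/1200 m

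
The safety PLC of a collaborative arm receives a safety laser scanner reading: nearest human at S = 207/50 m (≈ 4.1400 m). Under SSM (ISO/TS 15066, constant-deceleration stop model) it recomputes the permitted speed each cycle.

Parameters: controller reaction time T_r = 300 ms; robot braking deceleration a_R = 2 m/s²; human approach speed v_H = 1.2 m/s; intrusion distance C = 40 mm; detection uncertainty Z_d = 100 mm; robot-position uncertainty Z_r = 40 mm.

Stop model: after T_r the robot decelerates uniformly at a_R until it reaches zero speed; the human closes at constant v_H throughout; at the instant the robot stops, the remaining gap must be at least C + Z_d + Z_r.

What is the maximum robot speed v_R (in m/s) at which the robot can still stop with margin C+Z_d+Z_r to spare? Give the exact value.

at the boundary: (1/4)·v² + (9/10)·v + (-18/5) = 0
  disc = (9/10)² − 4·(1/4)·(-18/5) = 441/100 ; √disc = 21/10
  v_R = (−(9/10) + 21/10) / (2·(1/4)) = 12/5 m/s
check:
stop time T_s = (12/5)/2 = 1.2000 s
reaction-phase robot travel = 2.4000·0.3000 = 0.7200 m
robot under decel: 2.4000²/(2·2.0000) = 1.4400 m
human over T_r+T_s: 1.2000·(0.3000+1.2000) = 1.8000 m
residual clearance needed = 0.0400+0.1000+0.0400 = 0.1800 m
sum ≈ 0.7200+1.4400+1.8000+0.1800 ≈ 4.1400 m = S ✓

v_R_max = 12/5 m/s = 2.4000 m/s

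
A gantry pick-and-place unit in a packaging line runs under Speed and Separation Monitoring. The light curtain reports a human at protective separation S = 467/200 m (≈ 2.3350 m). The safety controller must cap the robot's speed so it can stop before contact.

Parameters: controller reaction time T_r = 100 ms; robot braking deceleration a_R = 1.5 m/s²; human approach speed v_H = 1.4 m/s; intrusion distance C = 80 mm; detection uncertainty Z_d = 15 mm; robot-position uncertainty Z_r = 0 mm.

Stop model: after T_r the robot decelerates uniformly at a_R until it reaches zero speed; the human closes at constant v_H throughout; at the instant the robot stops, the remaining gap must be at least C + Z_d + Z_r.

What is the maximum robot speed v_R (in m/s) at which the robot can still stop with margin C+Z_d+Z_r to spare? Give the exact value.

v_R_max = 7/5 m/s = 1.4000 m/s

collect terms ⇒ (1/3)·v_R² + (31/30)·v_R + (-21/10) = 0
  disc = (31/30)² − 4·(1/3)·(-21/10) = 3481/900 ; √disc = 59/30
  v_R = (−(31/30) + 59/30) / (2·(1/3)) = 7/5 m/s
check:
T_s = v_R/a_R = (7/5)/(3/2) = 0.9333 s
robot in T_r: 1.4000·0.1000 = 0.1400 m
robot under decel: 1.4000²/(2·1.5000) = 0.6533 m
person approaches 1.4000·(0.1000+0.9333) = 1.4467 m
margins: 0.0800+0.0150+0.0000 = 0.0950 m
sum ≈ 0.1400+0.6533+1.4467+0.0950 ≈ 2.3350 m = S ✓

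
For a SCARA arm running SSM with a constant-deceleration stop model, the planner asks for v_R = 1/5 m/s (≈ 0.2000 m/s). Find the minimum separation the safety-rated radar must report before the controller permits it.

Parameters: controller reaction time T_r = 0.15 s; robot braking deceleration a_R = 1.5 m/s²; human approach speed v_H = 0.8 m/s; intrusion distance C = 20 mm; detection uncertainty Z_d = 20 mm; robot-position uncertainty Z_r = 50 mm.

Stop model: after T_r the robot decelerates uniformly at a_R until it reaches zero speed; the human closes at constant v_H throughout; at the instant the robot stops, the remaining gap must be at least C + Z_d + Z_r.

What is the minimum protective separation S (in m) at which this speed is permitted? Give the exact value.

S_min = 9/25 m = 0.3600 m

braking lasts T_s = (1/5)/(3/2) = 0.1333 s
robot covers v_R·T_r = 0.2000·0.1500 = 0.0300 m before braking
robot covers 0.2000·0.1333 − ½·1.5000·0.1333² = 0.0133 m while stopping
person approaches 0.8000·(0.1500+0.1333) = 0.2267 m
margins: 0.0200+0.0200+0.0500 = 0.0900 m
S_min ≈ 0.0300+0.0133+0.2267+0.0900  ⇒  S_min = 9/25 m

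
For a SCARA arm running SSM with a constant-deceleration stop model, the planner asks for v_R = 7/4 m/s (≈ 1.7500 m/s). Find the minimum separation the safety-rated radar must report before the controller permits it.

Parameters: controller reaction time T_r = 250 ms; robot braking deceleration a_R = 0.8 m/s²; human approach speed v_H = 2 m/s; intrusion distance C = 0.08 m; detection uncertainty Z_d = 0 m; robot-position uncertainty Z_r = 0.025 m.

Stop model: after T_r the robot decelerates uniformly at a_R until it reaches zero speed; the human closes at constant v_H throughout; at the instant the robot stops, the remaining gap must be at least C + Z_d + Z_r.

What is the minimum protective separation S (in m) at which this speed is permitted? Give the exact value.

S_min = 23461/3200 m = 7.3316 m

stop time T_s = (7/4)/(4/5) = 2.1875 s
robot in T_r: 1.7500·0.2500 = 0.4375 m
braking distance = 1.7500²/(2·0.8000) = 1.9141 m
human over T_r+T_s: 2.0000·(0.2500+2.1875) = 4.8750 m
margins: 0.0800+0.0000+0.0250 = 0.1050 m
S_min ≈ 0.4375+1.9141+4.8750+0.1050  ⇒  S_min = 23461/3200 m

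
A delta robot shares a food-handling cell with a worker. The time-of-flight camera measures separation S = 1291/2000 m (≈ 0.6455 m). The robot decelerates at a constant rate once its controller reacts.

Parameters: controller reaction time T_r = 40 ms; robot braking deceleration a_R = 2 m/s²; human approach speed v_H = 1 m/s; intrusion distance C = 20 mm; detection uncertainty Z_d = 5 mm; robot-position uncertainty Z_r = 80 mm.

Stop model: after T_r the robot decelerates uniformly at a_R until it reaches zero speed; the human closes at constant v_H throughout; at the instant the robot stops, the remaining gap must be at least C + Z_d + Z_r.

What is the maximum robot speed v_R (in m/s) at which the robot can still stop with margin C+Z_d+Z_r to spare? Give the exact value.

collect terms ⇒ (1/4)·v_R² + (27/50)·v_R + (-1001/2000) = 0
  disc = (27/50)² − 4·(1/4)·(-1001/2000) = 7921/10000 ; √disc = 89/100
  v_R = (−(27/50) + 89/100) / (2·(1/4)) = 7/10 m/s
check:
T_s = v_R/a_R = (7/10)/2 = 0.3500 s
reaction-phase robot travel = 0.7000·0.0400 = 0.0280 m
robot under decel: 0.7000²/(2·2.0000) = 0.1225 m
human over T_r+T_s: 1.0000·(0.0400+0.3500) = 0.3900 m
C+Z_d+Z_r = 0.0200+0.0050+0.0800 = 0.1050 m
sum ≈ 0.0280+0.1225+0.3900+0.1050 ≈ 0.6455 m = S ✓

v_R_max = 7/10 m/s = 0.7000 m/s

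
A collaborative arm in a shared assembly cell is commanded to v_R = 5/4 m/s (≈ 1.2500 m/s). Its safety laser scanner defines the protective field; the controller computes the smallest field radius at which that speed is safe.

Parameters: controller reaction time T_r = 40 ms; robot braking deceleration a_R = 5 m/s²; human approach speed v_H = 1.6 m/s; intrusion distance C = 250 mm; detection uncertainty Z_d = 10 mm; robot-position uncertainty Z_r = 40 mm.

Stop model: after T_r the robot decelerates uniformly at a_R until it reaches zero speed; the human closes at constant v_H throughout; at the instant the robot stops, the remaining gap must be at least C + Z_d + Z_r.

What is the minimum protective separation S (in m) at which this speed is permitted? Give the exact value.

T_s = v_R/a_R = (5/4)/5 = 0.2500 s
reaction-phase robot travel = 1.2500·0.0400 = 0.0500 m
robot under decel: 1.2500²/(2·5.0000) = 0.1562 m
human closes 1.6000·0.2900 = 0.4640 m
residual clearance needed = 0.2500+0.0100+0.0400 = 0.3000 m
S_min ≈ 0.0500+0.1562+0.4640+0.3000  ⇒  S_min = 3881/4000 m

S_min = 3881/4000 m = 0.9702 m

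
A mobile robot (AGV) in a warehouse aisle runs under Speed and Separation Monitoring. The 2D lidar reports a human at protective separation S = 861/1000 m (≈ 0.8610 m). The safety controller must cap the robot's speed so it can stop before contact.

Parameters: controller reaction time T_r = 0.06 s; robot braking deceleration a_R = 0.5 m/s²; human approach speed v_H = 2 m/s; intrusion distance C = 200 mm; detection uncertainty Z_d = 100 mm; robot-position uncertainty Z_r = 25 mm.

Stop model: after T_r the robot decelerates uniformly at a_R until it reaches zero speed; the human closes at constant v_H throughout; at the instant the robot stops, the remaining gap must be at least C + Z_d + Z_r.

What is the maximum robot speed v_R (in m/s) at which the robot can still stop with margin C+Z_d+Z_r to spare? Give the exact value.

collect terms ⇒ (1)·v_R² + (203/50)·v_R + (-52/125) = 0
  disc = (203/50)² − 4·(1)·(-52/125) = 45369/2500 ; √disc = 213/50
  v_R = (−(203/50) + 213/50) / (2·(1)) = 1/10 m/s
check:
braking lasts T_s = (1/10)/(1/2) = 0.2000 s
robot in T_r: 0.1000·0.0600 = 0.0060 m
braking distance = 0.1000²/(2·0.5000) = 0.0100 m
person approaches 2.0000·(0.0600+0.2000) = 0.5200 m
C+Z_d+Z_r = 0.2000+0.1000+0.0250 = 0.3250 m
sum ≈ 0.0060+0.0100+0.5200+0.3250 ≈ 0.8610 m = S ✓

v_R_max = 1/10 m/s = 0.1000 m/s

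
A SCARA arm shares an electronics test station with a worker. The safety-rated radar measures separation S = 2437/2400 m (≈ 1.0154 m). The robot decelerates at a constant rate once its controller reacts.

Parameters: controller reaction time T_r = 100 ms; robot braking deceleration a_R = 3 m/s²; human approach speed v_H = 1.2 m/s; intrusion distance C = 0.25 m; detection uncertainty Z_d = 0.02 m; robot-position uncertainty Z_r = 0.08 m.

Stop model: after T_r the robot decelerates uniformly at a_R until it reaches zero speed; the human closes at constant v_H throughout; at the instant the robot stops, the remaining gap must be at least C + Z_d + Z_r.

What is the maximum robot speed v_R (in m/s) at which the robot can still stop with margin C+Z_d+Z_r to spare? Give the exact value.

v_R_max = 17/20 m/s = 0.8500 m/s

quadratic (1/6)·v² + (1/2)·v + (-1309/2400) = 0
  disc = (1/2)² − 4·(1/6)·(-1309/2400) = 2209/3600 ; √disc = 47/60
  v_R = (−(1/2) + 47/60) / (2·(1/6)) = 17/20 m/s
check:
T_s = v_R/a_R = (17/20)/3 = 0.2833 s
reaction-phase robot travel = 0.8500·0.1000 = 0.0850 m
robot under decel: 0.8500²/(2·3.0000) = 0.1204 m
human closes 1.2000·0.3833 = 0.4600 m
residual clearance needed = 0.2500+0.0200+0.0800 = 0.3500 m
sum ≈ 0.0850+0.1204+0.4600+0.3500 ≈ 1.0154 m = S ✓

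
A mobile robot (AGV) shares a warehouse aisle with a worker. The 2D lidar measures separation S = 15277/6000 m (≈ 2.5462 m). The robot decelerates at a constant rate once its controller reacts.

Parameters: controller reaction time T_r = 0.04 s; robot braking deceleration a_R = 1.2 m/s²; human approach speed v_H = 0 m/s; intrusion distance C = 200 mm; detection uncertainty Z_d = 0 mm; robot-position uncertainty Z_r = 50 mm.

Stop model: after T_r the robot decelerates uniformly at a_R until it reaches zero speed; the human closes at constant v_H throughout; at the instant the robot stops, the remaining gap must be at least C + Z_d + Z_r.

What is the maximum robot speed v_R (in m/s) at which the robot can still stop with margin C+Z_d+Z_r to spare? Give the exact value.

v_R_max = 23/10 m/s = 2.3000 m/s

at the boundary: (5/12)·v² + (1/25)·v + (-13777/6000) = 0
  disc = (1/25)² − 4·(5/12)·(-13777/6000) = 344569/90000 ; √disc = 587/300
  v_R = (−(1/25) + 587/300) / (2·(5/12)) = 23/10 m/s
check:
T_s = v_R/a_R = (23/10)/(6/5) = 1.9167 s
robot in T_r: 2.3000·0.0400 = 0.0920 m
braking distance = 2.3000²/(2·1.2000) = 2.2042 m
human closes 0.0000·1.9567 = 0.0000 m
C+Z_d+Z_r = 0.2000+0.0000+0.0500 = 0.2500 m
sum ≈ 0.0920+2.2042+0.0000+0.2500 ≈ 2.5462 m = S ✓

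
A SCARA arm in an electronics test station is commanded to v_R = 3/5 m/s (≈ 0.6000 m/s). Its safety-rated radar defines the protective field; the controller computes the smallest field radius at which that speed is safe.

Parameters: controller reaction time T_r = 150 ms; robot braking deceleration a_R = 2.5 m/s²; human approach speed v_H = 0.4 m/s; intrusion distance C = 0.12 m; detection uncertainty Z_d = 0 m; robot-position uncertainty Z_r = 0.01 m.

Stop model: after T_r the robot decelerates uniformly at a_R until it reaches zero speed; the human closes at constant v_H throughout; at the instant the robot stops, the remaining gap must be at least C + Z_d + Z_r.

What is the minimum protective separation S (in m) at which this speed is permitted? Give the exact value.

S_min = 56/125 m = 0.4480 m

braking lasts T_s = (3/5)/(5/2) = 0.2400 s
robot in T_r: 0.6000·0.1500 = 0.0900 m
robot under decel: 0.6000²/(2·2.5000) = 0.0720 m
human closes 0.4000·0.3900 = 0.1560 m
residual clearance needed = 0.1200+0.0000+0.0100 = 0.1300 m
S_min ≈ 0.0900+0.0720+0.1560+0.1300  ⇒  S_min = 56/125 m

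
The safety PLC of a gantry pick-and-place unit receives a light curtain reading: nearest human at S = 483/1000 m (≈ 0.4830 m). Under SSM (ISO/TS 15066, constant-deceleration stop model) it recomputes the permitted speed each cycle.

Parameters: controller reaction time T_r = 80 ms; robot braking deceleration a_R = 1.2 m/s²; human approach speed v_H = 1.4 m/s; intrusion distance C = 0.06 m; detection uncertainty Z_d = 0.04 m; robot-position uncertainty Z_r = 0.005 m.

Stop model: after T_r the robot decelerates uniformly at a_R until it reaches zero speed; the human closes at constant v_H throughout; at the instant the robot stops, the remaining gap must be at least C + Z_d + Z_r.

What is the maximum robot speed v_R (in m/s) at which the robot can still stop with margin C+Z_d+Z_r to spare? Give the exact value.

v_R_max = 1/5 m/s = 0.2000 m/s

at the boundary: (5/12)·v² + (187/150)·v + (-133/500) = 0
  disc = (187/150)² − 4·(5/12)·(-133/500) = 11236/5625 ; √disc = 106/75
  v_R = (−(187/150) + 106/75) / (2·(5/12)) = 1/5 m/s
check:
braking lasts T_s = (1/5)/(6/5) = 0.1667 s
reaction-phase robot travel = 0.2000·0.0800 = 0.0160 m
braking distance = 0.2000²/(2·1.2000) = 0.0167 m
human closes 1.4000·0.2467 = 0.3453 m
C+Z_d+Z_r = 0.0600+0.0400+0.0050 = 0.1050 m
sum ≈ 0.0160+0.0167+0.3453+0.1050 ≈ 0.4830 m = S ✓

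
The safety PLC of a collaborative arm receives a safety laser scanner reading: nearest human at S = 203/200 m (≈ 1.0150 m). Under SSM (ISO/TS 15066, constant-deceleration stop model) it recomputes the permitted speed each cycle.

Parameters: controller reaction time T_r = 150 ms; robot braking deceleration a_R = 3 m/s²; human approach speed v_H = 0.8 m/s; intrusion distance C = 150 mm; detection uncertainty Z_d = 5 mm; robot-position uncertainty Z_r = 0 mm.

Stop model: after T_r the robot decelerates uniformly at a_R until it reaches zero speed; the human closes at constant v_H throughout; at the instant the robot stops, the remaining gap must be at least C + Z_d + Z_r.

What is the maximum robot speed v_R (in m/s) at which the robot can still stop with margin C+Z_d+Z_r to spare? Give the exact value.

v_R_max = 6/5 m/s = 1.2000 m/s

at the boundary: (1/6)·v² + (5/12)·v + (-37/50) = 0
  disc = (5/12)² − 4·(1/6)·(-37/50) = 2401/3600 ; √disc = 49/60
  v_R = (−(5/12) + 49/60) / (2·(1/6)) = 6/5 m/s
check:
stop time T_s = (6/5)/3 = 0.4000 s
reaction-phase robot travel = 1.2000·0.1500 = 0.1800 m
robot under decel: 1.2000²/(2·3.0000) = 0.2400 m
human over T_r+T_s: 0.8000·(0.1500+0.4000) = 0.4400 m
margins: 0.1500+0.0050+0.0000 = 0.1550 m
sum ≈ 0.1800+0.2400+0.4400+0.1550 ≈ 1.0150 m = S ✓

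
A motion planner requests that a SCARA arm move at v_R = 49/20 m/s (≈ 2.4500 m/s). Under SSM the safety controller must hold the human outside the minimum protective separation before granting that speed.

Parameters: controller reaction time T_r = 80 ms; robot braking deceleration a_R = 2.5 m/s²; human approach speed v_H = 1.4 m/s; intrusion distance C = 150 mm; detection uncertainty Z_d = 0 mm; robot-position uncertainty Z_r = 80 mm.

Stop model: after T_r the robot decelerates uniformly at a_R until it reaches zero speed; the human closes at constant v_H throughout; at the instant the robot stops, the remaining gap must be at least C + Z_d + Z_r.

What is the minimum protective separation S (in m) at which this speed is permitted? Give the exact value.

stop time T_s = (49/20)/(5/2) = 0.9800 s
robot covers v_R·T_r = 2.4500·0.0800 = 0.1960 m before braking
braking distance = 2.4500²/(2·2.5000) = 1.2005 m
person approaches 1.4000·(0.0800+0.9800) = 1.4840 m
C+Z_d+Z_r = 0.1500+0.0000+0.0800 = 0.2300 m
S_min ≈ 0.1960+1.2005+1.4840+0.2300  ⇒  S_min = 6221/2000 m

S_min = 6221/2000 m = 3.1105 m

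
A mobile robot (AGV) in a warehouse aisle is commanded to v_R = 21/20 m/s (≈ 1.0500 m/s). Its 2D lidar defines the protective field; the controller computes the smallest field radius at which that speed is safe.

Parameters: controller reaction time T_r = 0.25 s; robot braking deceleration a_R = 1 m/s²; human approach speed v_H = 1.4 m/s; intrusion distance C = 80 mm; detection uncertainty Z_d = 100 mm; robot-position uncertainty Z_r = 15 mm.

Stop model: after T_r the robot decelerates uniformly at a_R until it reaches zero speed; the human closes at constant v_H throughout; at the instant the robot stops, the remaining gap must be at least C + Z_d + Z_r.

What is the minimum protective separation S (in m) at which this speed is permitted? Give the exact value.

S_min = 2263/800 m = 2.8287 m

braking lasts T_s = (21/20)/1 = 1.0500 s
robot covers v_R·T_r = 1.0500·0.2500 = 0.2625 m before braking
robot covers 1.0500·1.0500 − ½·1.0000·1.0500² = 0.5513 m while stopping
person approaches 1.4000·(0.2500+1.0500) = 1.8200 m
residual clearance needed = 0.0800+0.1000+0.0150 = 0.1950 m
S_min ≈ 0.2625+0.5513+1.8200+0.1950  ⇒  S_min = 2263/800 m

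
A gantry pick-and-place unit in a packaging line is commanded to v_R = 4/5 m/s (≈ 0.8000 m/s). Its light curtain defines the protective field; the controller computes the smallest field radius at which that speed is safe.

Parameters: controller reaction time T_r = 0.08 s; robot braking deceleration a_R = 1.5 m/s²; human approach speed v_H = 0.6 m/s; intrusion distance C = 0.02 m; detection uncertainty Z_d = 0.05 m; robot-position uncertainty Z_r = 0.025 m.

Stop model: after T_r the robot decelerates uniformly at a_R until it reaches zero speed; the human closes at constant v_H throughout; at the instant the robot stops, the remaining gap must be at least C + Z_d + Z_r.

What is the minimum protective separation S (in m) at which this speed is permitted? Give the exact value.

S_min = 2221/3000 m = 0.7403 m

T_s = v_R/a_R = (4/5)/(3/2) = 0.5333 s
reaction-phase robot travel = 0.8000·0.0800 = 0.0640 m
robot under decel: 0.8000²/(2·1.5000) = 0.2133 m
human closes 0.6000·0.6133 = 0.3680 m
margins: 0.0200+0.0500+0.0250 = 0.0950 m
S_min ≈ 0.0640+0.2133+0.3680+0.0950  ⇒  S_min = 2221/3000 m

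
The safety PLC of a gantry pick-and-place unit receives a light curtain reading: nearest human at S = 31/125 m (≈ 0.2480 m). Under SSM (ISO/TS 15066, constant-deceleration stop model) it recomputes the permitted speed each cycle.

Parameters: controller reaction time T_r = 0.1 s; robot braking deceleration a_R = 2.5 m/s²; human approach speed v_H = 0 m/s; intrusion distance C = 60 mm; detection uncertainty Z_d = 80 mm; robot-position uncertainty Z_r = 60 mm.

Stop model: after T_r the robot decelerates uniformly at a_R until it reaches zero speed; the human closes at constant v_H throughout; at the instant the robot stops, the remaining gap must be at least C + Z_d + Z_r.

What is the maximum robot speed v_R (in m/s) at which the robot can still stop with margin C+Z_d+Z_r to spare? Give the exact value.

at the boundary: (1/5)·v² + (1/10)·v + (-6/125) = 0
  disc = (1/10)² − 4·(1/5)·(-6/125) = 121/2500 ; √disc = 11/50
  v_R = (−(1/10) + 11/50) / (2·(1/5)) = 3/10 m/s
check:
stop time T_s = (3/10)/(5/2) = 0.1200 s
robot in T_r: 0.3000·0.1000 = 0.0300 m
braking distance = 0.3000²/(2·2.5000) = 0.0180 m
human over T_r+T_s: 0.0000·(0.1000+0.1200) = 0.0000 m
residual clearance needed = 0.0600+0.0800+0.0600 = 0.2000 m
sum ≈ 0.0300+0.0180+0.0000+0.2000 ≈ 0.2480 m = S ✓

v_R_max = 3/10 m/s = 0.3000 m/s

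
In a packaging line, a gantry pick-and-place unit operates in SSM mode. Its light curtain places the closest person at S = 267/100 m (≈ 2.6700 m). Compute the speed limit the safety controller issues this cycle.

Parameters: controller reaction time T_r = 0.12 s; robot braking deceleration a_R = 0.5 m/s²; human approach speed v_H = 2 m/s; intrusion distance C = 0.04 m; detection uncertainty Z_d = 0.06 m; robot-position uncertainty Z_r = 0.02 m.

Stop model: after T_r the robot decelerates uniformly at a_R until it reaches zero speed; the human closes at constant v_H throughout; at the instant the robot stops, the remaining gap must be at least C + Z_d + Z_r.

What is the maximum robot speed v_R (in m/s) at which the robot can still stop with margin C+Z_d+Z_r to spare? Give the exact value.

v_R_max = 1/2 m/s = 0.5000 m/s

quadratic (1)·v² + (103/25)·v + (-231/100) = 0
  disc = (103/25)² − 4·(1)·(-231/100) = 16384/625 ; √disc = 128/25
  v_R = (−(103/25) + 128/25) / (2·(1)) = 1/2 m/s
check:
braking lasts T_s = (1/2)/(1/2) = 1.0000 s
robot in T_r: 0.5000·0.1200 = 0.0600 m
robot covers 0.5000·1.0000 − ½·0.5000·1.0000² = 0.2500 m while stopping
human closes 2.0000·1.1200 = 2.2400 m
C+Z_d+Z_r = 0.0400+0.0600+0.0200 = 0.1200 m
sum ≈ 0.0600+0.2500+2.2400+0.1200 ≈ 2.6700 m = S ✓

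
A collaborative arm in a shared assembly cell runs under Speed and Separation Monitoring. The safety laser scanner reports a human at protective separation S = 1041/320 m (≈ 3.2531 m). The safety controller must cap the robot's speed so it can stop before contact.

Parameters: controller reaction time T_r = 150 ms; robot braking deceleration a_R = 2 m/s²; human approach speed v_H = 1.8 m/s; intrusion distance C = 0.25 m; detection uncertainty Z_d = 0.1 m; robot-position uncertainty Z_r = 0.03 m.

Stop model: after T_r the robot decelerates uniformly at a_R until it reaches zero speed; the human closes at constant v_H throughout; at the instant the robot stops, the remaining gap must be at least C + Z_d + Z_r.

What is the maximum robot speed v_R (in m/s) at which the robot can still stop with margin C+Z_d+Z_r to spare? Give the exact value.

v_R_max = 7/4 m/s = 1.7500 m/s

at the boundary: (1/4)·v² + (21/20)·v + (-833/320) = 0
  disc = (21/20)² − 4·(1/4)·(-833/320) = 5929/1600 ; √disc = 77/40
  v_R = (−(21/20) + 77/40) / (2·(1/4)) = 7/4 m/s
check:
braking lasts T_s = (7/4)/2 = 0.8750 s
robot covers v_R·T_r = 1.7500·0.1500 = 0.2625 m before braking
braking distance = 1.7500²/(2·2.0000) = 0.7656 m
human over T_r+T_s: 1.8000·(0.1500+0.8750) = 1.8450 m
residual clearance needed = 0.2500+0.1000+0.0300 = 0.3800 m
sum ≈ 0.2625+0.7656+1.8450+0.3800 ≈ 3.2531 m = S ✓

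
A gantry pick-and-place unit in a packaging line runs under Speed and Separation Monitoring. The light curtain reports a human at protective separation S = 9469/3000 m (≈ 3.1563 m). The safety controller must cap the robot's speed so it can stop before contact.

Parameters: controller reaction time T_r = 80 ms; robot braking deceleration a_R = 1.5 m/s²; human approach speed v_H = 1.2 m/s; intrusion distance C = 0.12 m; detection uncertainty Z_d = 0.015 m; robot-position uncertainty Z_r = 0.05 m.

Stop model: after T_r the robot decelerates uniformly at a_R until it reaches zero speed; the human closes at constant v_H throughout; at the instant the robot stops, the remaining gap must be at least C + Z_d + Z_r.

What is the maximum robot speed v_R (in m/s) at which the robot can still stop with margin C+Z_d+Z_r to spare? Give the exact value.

v_R_max = 19/10 m/s = 1.9000 m/s

quadratic (1/3)·v² + (22/25)·v + (-4313/1500) = 0
  disc = (22/25)² − 4·(1/3)·(-4313/1500) = 25921/5625 ; √disc = 161/75
  v_R = (−(22/25) + 161/75) / (2·(1/3)) = 19/10 m/s
check:
T_s = v_R/a_R = (19/10)/(3/2) = 1.2667 s
robot covers v_R·T_r = 1.9000·0.0800 = 0.1520 m before braking
robot under decel: 1.9000²/(2·1.5000) = 1.2033 m
person approaches 1.2000·(0.0800+1.2667) = 1.6160 m
residual clearance needed = 0.1200+0.0150+0.0500 = 0.1850 m
sum ≈ 0.1520+1.2033+1.6160+0.1850 ≈ 3.1563 m = S ✓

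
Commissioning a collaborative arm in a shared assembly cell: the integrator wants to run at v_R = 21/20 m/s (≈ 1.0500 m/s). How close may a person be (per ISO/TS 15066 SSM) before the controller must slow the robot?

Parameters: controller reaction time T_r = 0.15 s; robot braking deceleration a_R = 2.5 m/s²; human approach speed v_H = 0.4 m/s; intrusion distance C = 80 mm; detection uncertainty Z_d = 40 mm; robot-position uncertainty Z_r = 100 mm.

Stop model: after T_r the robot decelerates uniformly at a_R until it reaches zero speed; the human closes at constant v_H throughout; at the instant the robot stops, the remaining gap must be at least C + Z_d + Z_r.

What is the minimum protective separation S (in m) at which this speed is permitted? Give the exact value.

braking lasts T_s = (21/20)/(5/2) = 0.4200 s
robot covers v_R·T_r = 1.0500·0.1500 = 0.1575 m before braking
braking distance = 1.0500²/(2·2.5000) = 0.2205 m
person approaches 0.4000·(0.1500+0.4200) = 0.2280 m
C+Z_d+Z_r = 0.0800+0.0400+0.1000 = 0.2200 m
S_min ≈ 0.1575+0.2205+0.2280+0.2200  ⇒  S_min = 413/500 m

S_min = 413/500 m = 0.8260 m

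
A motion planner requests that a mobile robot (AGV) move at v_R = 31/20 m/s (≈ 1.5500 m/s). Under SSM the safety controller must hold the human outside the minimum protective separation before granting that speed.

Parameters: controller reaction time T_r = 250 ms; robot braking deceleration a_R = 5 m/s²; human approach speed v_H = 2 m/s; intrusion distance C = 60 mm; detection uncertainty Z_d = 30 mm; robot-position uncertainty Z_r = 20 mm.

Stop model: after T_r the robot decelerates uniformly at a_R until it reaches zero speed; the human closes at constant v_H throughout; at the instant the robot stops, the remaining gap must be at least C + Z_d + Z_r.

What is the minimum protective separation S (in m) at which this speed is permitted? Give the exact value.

T_s = v_R/a_R = (31/20)/5 = 0.3100 s
robot covers v_R·T_r = 1.5500·0.2500 = 0.3875 m before braking
robot under decel: 1.5500²/(2·5.0000) = 0.2402 m
human over T_r+T_s: 2.0000·(0.2500+0.3100) = 1.1200 m
margins: 0.0600+0.0300+0.0200 = 0.1100 m
S_min ≈ 0.3875+0.2402+1.1200+0.1100  ⇒  S_min = 7431/4000 m

S_min = 7431/4000 m = 1.8578 m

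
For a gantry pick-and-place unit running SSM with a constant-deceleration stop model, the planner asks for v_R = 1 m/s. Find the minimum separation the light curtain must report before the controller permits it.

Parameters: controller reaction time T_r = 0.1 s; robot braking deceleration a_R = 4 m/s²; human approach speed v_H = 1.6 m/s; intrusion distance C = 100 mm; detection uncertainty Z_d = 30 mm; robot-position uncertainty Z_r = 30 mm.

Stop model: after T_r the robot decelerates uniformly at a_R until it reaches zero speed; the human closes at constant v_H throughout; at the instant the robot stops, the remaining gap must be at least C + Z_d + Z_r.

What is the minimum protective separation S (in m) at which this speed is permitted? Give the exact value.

stop time T_s = 1/4 = 0.2500 s
reaction-phase robot travel = 1.0000·0.1000 = 0.1000 m
robot covers 1.0000·0.2500 − ½·4.0000·0.2500² = 0.1250 m while stopping
human over T_r+T_s: 1.6000·(0.1000+0.2500) = 0.5600 m
C+Z_d+Z_r = 0.1000+0.0300+0.0300 = 0.1600 m
S_min ≈ 0.1000+0.1250+0.5600+0.1600  ⇒  S_min = 189/200 m

S_min = 189/200 m = 0.9450 m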